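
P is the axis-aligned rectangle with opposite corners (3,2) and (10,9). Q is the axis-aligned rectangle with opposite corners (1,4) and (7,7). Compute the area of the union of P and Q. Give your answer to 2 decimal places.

By inclusion–exclusion:
Individual areas: |P| = 49, |Q| = 18.
|P∩Q|: x∈[3,7], y∈[4,7] → 4·3 = 12.
|P ∪ Q| = 67 − 12 = 55.00.

55.00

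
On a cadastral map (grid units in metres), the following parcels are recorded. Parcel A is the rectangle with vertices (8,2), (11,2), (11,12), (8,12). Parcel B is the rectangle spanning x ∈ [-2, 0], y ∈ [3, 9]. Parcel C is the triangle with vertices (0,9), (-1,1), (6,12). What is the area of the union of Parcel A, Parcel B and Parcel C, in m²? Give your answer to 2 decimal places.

By inclusion–exclusion:
Individual areas: |Parcel A| = 30, |Parcel B| = 12, |Parcel C| = 22.5.
|Parcel A∩Parcel B| = 0 (no overlap).
|Parcel A∩Parcel C| = 0.
|Parcel B∩Parcel C| = 2.25.
|Parcel A∩Parcel B∩Parcel C| = 0.
|Parcel A ∪ Parcel B ∪ Parcel C| = 64.5 − 2.25 + 0 = 62.25.

62.25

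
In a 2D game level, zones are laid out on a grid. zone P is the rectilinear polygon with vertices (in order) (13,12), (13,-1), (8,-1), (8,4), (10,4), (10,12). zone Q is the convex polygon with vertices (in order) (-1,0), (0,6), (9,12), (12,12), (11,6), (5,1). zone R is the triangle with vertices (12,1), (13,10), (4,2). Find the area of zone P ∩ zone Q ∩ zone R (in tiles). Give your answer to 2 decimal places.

2.83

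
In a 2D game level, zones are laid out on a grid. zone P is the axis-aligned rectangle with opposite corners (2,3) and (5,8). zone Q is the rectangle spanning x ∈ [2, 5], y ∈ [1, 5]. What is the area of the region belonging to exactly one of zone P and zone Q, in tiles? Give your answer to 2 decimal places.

|zone P∩zone Q|: x∈[2,5], y∈[3,5] → 3·2 = 6.
|zone P △ zone Q| = |zone P| + |zone Q| − 2·|zone P∩zone Q| = 15 + 12 − 12 = 15.00.

15.00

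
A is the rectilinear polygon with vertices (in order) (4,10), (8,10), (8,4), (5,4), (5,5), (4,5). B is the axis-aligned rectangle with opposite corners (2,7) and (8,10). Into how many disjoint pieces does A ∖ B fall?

1

A ∖ B is a single connected region.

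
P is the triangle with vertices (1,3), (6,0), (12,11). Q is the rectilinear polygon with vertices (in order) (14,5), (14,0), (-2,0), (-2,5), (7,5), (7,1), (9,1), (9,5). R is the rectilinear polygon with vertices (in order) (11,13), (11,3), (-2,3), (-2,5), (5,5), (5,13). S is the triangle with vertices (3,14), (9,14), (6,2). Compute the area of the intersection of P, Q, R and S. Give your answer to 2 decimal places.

The intersection is the polygon with vertices (6.75,5), (6.25,3), (5.75,3), (5.25,5).
By the shoelace formula its area is 2.00.

2.00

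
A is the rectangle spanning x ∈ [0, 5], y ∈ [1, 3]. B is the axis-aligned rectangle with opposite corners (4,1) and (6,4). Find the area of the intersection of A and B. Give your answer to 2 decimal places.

|A∩B|: x∈[4,5], y∈[1,3] → 1·2 = 2.

2.00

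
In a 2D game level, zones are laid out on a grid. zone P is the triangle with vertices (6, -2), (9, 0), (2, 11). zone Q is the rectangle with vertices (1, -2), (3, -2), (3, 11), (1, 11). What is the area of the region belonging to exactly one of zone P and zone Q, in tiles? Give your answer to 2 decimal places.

|zone P| = 23.5, |zone Q| = 26, |zone P∩zone Q| = 0.8393.
|zone P △ zone Q| = |zone P| + |zone Q| − 2·|zone P∩zone Q| = 23.5 + 26 − 1.6786 = 47.82.

47.82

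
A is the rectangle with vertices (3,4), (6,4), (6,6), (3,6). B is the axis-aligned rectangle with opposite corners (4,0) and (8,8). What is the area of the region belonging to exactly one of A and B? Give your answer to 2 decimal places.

|A∩B|: x∈[4,6], y∈[4,6] → 2·2 = 4.
|A △ B| = |A| + |B| − 2·|A∩B| = 6 + 32 − 8 = 30.00.

30.00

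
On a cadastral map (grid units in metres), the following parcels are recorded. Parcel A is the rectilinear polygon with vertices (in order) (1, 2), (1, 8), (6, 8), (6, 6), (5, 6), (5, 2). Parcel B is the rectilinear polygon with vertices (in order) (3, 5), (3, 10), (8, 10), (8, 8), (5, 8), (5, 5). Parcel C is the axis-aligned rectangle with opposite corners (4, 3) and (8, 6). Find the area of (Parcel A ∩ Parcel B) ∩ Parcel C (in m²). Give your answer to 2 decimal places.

The region (Parcel A ∩ Parcel B) ∩ Parcel C is the polygon with vertices (5,5), (4,5), (4,6), (5,6).
By the shoelace formula its area is 1.00.

1.00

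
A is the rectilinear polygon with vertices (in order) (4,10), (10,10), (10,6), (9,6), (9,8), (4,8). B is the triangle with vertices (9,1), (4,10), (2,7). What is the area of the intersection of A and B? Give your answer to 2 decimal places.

The intersection is the polygon with vertices (4,8), (4,10), (5.111,8).
By the shoelace formula its area is 1.11.

1.11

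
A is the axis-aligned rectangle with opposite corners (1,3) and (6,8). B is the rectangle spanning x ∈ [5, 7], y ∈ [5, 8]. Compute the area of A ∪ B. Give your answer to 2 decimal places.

28.00

By inclusion–exclusion:
Individual areas: |A| = 25, |B| = 6.
|A∩B|: x∈[5,6], y∈[5,8] → 1·3 = 3.
|A ∪ B| = 31 − 3 = 28.00.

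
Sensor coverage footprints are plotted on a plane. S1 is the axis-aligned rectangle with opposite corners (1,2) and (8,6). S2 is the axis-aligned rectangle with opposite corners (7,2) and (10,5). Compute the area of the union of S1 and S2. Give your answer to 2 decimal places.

By inclusion–exclusion:
Individual areas: |S1| = 28, |S2| = 9.
|S1∩S2|: x∈[7,8], y∈[2,5] → 1·3 = 3.
|S1 ∪ S2| = 37 − 3 = 34.00.

34.00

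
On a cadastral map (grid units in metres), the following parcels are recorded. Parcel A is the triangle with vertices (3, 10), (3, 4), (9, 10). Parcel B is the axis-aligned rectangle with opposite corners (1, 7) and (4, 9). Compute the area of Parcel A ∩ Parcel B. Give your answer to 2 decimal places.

The intersection is the polygon with vertices (3,9), (4,9), (4,7), (3,7).
By the shoelace formula its area is 2.00.

2.00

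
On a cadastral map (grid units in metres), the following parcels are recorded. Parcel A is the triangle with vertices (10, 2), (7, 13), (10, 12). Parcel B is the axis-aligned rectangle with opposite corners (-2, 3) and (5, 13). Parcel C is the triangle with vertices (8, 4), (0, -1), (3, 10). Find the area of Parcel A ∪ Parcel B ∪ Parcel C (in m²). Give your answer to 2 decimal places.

103.22

By inclusion–exclusion:
Individual areas: |Parcel A| = 15, |Parcel B| = 70, |Parcel C| = 36.5.
|Parcel A∩Parcel B| = 0.
|Parcel A∩Parcel C| = 0.
|Parcel B∩Parcel C| = 18.2818.
|Parcel A∩Parcel B∩Parcel C| = 0.
|Parcel A ∪ Parcel B ∪ Parcel C| = 121.5 − 18.2818 + 0 = 103.22.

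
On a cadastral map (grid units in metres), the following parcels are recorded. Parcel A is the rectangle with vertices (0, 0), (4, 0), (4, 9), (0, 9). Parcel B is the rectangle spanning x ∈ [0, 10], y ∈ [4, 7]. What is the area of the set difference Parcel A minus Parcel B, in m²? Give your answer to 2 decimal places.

|Parcel A∩Parcel B|: x∈[0,4], y∈[4,7] → 4·3 = 12.
|Parcel A| = 36.
|Parcel A ∖ Parcel B| = |Parcel A| − |Parcel A∩Parcel B| = 36 − 12 = 24.00.

24.00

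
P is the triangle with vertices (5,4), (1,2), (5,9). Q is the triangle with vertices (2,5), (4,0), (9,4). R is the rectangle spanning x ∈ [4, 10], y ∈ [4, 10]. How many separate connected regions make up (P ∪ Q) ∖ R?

(P ∪ Q) ∖ R is a single connected region.

1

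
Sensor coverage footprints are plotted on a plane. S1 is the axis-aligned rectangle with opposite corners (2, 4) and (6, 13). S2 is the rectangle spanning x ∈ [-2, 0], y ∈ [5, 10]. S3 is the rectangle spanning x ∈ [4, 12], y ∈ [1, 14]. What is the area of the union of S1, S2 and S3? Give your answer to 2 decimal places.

132.00

By inclusion–exclusion:
Individual areas: |S1| = 36, |S2| = 10, |S3| = 104.
|S1∩S2| = 0 (no overlap).
|S1∩S3|: x∈[4,6], y∈[4,13] → 2·9 = 18.
|S2∩S3| = 0 (no overlap).
|S1∩S2∩S3| = 0.
|S1 ∪ S2 ∪ S3| = 150 − 18 + 0 = 132.00.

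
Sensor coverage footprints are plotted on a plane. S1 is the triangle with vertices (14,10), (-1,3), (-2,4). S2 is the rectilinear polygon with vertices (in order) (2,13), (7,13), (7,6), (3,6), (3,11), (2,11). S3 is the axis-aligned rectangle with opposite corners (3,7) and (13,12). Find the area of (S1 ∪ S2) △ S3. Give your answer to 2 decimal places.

44.81

|S1 ∪ S2| = 39.0554.
|(S1 ∪ S2) ∩ S3| = 22.1238.
|(S1 ∪ S2) △ S3| = 39.0554 + 50 − 44.2476 = 44.81.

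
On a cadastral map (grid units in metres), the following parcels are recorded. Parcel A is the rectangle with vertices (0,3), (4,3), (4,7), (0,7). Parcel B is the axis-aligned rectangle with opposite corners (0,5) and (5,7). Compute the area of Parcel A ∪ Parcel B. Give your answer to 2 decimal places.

18.00

By inclusion–exclusion:
Individual areas: |Parcel A| = 16, |Parcel B| = 10.
|Parcel A∩Parcel B|: x∈[0,4], y∈[5,7] → 4·2 = 8.
|Parcel A ∪ Parcel B| = 26 − 8 = 18.00.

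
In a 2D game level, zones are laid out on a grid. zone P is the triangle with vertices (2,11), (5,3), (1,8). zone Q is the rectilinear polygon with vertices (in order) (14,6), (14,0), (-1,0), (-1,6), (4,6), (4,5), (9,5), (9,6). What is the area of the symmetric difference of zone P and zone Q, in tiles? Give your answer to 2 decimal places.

|zone P| = 8.5, |zone Q| = 85, |zone P∩zone Q| = 1.8292.
|zone P △ zone Q| = |zone P| + |zone Q| − 2·|zone P∩zone Q| = 8.5 + 85 − 3.6583 = 89.84.

89.84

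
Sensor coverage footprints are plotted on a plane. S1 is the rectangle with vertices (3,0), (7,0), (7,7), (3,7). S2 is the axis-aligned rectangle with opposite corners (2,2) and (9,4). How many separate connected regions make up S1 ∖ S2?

2

S1 ∖ S2 splits into 2 disjoint pieces (area 8, area 12).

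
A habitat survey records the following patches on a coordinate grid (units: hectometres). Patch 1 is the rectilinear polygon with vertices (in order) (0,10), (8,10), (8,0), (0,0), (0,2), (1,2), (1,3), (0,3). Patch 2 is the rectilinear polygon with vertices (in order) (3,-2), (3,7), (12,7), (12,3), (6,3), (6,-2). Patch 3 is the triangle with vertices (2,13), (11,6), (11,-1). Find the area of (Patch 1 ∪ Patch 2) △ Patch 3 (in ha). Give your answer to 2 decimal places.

|Patch 1 ∪ Patch 2| = 101.
|(Patch 1 ∪ Patch 2) ∩ Patch 3| = 22.3214.
|(Patch 1 ∪ Patch 2) △ Patch 3| = 101 + 31.5 − 44.6429 = 87.86.

87.86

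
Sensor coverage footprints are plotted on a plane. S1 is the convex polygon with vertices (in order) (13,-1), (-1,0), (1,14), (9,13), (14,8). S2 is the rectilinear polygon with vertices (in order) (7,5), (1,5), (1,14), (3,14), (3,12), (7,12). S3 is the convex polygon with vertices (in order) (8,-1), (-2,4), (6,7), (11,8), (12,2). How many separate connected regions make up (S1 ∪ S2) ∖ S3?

(S1 ∪ S2) ∖ S3 splits into 2 disjoint pieces (area 13.475, area 96.5669).

2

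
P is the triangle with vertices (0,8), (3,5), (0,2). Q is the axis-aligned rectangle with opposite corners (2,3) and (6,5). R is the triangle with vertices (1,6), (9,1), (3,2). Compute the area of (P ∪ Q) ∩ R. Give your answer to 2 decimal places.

4.95

The region (P ∪ Q) ∩ R is the polygon with vertices (2.5,3), (2,4), (1,6), (5.8,3).
By the shoelace formula its area is 4.95.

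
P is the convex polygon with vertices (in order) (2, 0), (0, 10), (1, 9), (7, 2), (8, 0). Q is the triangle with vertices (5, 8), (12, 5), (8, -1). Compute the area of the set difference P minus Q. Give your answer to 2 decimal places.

|P| = 33.5, |P∩Q| = 0.3333.
|P ∖ Q| = |P| − |P∩Q| = 33.5 − 0.3333 = 33.17.

33.17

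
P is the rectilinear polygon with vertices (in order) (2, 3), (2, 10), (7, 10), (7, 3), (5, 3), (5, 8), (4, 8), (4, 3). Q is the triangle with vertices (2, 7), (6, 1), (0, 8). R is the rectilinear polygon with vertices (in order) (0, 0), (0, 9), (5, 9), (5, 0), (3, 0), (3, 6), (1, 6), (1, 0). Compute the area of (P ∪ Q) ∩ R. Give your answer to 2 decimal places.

|P ∪ Q| = 32.
|(P ∪ Q) ∩ R| = 11.79.

11.79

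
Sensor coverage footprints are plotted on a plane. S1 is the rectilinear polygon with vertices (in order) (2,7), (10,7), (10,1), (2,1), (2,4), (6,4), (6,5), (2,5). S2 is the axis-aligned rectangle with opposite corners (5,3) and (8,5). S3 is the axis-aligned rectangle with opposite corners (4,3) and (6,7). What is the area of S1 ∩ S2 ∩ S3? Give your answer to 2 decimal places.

1.00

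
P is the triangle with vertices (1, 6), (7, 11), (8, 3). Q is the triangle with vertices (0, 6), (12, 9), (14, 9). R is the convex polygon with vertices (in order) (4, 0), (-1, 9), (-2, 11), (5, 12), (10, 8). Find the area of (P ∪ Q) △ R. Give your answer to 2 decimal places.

50.88

|P ∪ Q| = 28.5538.
|(P ∪ Q) ∩ R| = 25.8358.
|(P ∪ Q) △ R| = 28.5538 + 74 − 51.6715 = 50.88.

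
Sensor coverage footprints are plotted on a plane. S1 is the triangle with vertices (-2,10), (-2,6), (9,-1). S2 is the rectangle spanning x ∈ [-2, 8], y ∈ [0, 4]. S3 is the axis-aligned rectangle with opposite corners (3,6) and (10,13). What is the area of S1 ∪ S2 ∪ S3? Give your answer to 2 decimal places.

104.14

By inclusion–exclusion:
Individual areas: |S1| = 22, |S2| = 40, |S3| = 49.
|S1∩S2| = 6.8571.
|S1∩S3| = 0.
|S2∩S3| = 0 (no overlap).
|S1∩S2∩S3| = 0.
|S1 ∪ S2 ∪ S3| = 111 − 6.8571 + 0 = 104.14.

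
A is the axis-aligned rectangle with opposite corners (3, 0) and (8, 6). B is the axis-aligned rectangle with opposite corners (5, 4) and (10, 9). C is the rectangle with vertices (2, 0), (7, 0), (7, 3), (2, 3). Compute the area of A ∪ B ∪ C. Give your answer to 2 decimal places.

By inclusion–exclusion:
Individual areas: |A| = 30, |B| = 25, |C| = 15.
|A∩B|: x∈[5,8], y∈[4,6] → 3·2 = 6.
|A∩C|: x∈[3,7], y∈[0,3] → 4·3 = 12.
|B∩C| = 0 (no overlap).
|A∩B∩C| = 0.
|A ∪ B ∪ C| = 70 − 18 + 0 = 52.00.

52.00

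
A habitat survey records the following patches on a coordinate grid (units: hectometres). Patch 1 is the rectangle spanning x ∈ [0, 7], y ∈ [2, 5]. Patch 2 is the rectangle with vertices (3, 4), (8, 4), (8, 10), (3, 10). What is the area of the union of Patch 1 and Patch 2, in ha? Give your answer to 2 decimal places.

47.00

By inclusion–exclusion:
Individual areas: |Patch 1| = 21, |Patch 2| = 30.
|Patch 1∩Patch 2|: x∈[3,7], y∈[4,5] → 4·1 = 4.
|Patch 1 ∪ Patch 2| = 51 − 4 = 47.00.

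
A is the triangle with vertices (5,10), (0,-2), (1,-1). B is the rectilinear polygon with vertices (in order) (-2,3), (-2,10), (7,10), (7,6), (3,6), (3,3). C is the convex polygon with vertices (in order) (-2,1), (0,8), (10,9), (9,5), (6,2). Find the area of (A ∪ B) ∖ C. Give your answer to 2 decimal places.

|A ∪ B| = 53.4765.
|(A ∪ B) ∩ C| = 29.9325.
|(A ∪ B) ∖ C| = 53.4765 − 29.9325 = 23.54.

23.54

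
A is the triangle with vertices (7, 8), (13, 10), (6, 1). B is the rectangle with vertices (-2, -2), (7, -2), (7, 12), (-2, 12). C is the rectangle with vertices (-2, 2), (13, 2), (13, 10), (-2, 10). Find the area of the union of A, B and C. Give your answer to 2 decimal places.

By inclusion–exclusion:
Individual areas: |A| = 20, |B| = 126, |C| = 120.
|A∩B| = 2.8571.
|A∩C| = 19.6825.
|B∩C|: x∈[-2,7], y∈[2,10] → 9·8 = 72.
|A∩B∩C| = 2.5397.
|A ∪ B ∪ C| = 266 − 94.5397 + 2.5397 = 174.00.

174.00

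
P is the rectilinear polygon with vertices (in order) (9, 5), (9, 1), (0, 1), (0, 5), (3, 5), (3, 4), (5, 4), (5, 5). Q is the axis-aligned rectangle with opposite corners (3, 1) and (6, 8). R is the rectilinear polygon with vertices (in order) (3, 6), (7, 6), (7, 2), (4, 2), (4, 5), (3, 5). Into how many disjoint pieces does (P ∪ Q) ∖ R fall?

2

(P ∪ Q) ∖ R splits into 2 disjoint pieces (area 27, area 6).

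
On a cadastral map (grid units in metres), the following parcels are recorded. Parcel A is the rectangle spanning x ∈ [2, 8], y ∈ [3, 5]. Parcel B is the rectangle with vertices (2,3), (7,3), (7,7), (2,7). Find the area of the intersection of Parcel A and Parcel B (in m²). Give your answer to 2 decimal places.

|Parcel A∩Parcel B|: x∈[2,7], y∈[3,5] → 5·2 = 10.

10.00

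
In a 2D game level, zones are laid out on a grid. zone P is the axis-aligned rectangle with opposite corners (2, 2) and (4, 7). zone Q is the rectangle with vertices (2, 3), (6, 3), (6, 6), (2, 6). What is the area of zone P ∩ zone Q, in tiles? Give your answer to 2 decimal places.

|zone P∩zone Q|: x∈[2,4], y∈[3,6] → 2·3 = 6.

6.00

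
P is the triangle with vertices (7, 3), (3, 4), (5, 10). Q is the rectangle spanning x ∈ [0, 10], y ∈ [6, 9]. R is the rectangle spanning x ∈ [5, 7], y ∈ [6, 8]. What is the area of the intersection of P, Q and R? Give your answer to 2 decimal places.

The intersection is the polygon with vertices (6.143,6), (5,6), (5,8), (5.571,8).
By the shoelace formula its area is 1.71.

1.71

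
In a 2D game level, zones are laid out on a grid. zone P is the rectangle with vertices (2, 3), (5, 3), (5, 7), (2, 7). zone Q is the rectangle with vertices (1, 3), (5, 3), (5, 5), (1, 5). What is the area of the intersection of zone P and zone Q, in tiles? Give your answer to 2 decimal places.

|zone P∩zone Q|: x∈[2,5], y∈[3,5] → 3·2 = 6.

6.00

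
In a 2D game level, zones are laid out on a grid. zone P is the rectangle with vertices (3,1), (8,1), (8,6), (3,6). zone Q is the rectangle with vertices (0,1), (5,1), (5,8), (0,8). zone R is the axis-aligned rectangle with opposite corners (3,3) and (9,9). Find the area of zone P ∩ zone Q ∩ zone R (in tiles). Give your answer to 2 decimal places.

The intersection is the polygon with vertices (5,6), (5,3), (3,3), (3,6).
By the shoelace formula its area is 6.00.

6.00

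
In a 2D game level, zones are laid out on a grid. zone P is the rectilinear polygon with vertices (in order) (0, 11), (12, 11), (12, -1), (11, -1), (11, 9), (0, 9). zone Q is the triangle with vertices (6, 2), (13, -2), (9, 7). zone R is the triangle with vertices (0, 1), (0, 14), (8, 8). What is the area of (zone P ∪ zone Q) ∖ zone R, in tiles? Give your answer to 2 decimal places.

|zone P ∪ zone Q| = 55.1429.
|(zone P ∪ zone Q) ∩ zone R| = 10.6667.
|(zone P ∪ zone Q) ∖ zone R| = 55.1429 − 10.6667 = 44.48.

44.48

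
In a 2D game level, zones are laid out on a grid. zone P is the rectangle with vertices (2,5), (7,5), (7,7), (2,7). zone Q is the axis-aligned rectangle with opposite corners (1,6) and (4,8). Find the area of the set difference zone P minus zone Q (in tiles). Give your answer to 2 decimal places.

8.00

|zone P∩zone Q|: x∈[2,4], y∈[6,7] → 2·1 = 2.
|zone P| = 10.
|zone P ∖ zone Q| = |zone P| − |zone P∩zone Q| = 10 − 2 = 8.00.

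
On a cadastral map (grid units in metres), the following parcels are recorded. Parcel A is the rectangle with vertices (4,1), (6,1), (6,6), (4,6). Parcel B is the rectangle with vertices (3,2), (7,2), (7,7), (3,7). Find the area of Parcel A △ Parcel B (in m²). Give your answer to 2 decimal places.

|Parcel A∩Parcel B|: x∈[4,6], y∈[2,6] → 2·4 = 8.
|Parcel A △ Parcel B| = |Parcel A| + |Parcel B| − 2·|Parcel A∩Parcel B| = 10 + 20 − 16 = 14.00.

14.00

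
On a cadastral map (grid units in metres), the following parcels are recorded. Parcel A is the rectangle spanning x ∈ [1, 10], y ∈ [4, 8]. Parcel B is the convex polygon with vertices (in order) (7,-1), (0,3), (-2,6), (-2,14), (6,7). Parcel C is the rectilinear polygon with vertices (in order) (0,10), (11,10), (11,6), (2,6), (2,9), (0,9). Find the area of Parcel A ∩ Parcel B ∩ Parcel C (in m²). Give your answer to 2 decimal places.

The intersection is the polygon with vertices (4.857,8), (6,7), (6.125,6), (2,6), (2,8).
By the shoelace formula its area is 7.49.

7.49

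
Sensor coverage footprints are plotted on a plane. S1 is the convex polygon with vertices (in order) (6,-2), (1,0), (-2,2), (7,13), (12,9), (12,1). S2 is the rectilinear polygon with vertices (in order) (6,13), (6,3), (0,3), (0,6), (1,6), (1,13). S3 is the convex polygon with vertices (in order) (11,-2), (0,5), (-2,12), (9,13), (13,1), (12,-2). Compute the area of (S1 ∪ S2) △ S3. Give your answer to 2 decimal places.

|S1 ∪ S2| = 149.8333.
|(S1 ∪ S2) ∩ S3| = 110.1739.
|(S1 ∪ S2) △ S3| = 149.8333 + 134.5 − 220.3478 = 63.99.

63.99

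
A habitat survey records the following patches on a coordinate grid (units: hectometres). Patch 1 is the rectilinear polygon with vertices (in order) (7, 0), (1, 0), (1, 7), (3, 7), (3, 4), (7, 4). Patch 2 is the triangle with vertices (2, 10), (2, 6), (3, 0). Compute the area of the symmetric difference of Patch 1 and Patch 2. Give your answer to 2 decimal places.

28.90

|Patch 1| = 30, |Patch 2| = 2, |Patch 1∩Patch 2| = 1.55.
|Patch 1 △ Patch 2| = |Patch 1| + |Patch 2| − 2·|Patch 1∩Patch 2| = 30 + 2 − 3.1 = 28.90.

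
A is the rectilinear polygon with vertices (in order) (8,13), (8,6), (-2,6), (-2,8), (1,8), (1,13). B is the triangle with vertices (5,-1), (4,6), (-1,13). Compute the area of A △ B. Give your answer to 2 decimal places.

58.73

|A| = 55, |B| = 14, |A∩B| = 5.1333.
|A △ B| = |A| + |B| − 2·|A∩B| = 55 + 14 − 10.2667 = 58.73.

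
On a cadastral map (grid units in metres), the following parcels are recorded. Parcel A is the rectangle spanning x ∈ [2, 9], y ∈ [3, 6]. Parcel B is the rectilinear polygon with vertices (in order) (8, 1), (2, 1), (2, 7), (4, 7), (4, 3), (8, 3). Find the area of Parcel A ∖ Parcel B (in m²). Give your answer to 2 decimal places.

15.00

|Parcel A| = 21, |Parcel A∩Parcel B| = 6.
|Parcel A ∖ Parcel B| = |Parcel A| − |Parcel A∩Parcel B| = 21 − 6 = 15.00.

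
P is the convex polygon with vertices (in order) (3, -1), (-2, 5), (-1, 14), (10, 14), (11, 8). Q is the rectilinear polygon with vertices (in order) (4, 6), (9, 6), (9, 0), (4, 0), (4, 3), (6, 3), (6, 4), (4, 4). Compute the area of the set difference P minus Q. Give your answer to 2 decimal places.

123.19

|P| = 136.5, |P∩Q| = 13.3125.
|P ∖ Q| = |P| − |P∩Q| = 136.5 − 13.3125 = 123.19.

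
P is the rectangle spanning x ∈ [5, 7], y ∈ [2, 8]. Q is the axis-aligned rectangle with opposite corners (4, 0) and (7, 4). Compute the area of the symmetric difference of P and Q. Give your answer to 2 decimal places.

|P∩Q|: x∈[5,7], y∈[2,4] → 2·2 = 4.
|P △ Q| = |P| + |Q| − 2·|P∩Q| = 12 + 12 − 8 = 16.00.

16.00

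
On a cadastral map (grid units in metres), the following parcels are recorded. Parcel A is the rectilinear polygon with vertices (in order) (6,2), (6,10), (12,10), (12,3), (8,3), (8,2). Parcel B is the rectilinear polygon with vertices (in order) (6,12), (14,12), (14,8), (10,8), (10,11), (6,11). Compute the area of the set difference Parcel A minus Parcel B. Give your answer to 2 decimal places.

40.00

|Parcel A| = 44, |Parcel A∩Parcel B| = 4.
|Parcel A ∖ Parcel B| = |Parcel A| − |Parcel A∩Parcel B| = 44 − 4 = 40.00.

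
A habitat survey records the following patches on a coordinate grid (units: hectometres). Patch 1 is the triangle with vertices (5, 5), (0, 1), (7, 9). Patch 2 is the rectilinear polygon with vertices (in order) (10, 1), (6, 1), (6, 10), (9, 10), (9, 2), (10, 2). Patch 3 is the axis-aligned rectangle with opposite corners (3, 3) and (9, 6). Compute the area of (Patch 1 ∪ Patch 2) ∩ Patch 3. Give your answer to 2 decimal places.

11.77

|Patch 1 ∪ Patch 2| = 33.5714.
|(Patch 1 ∪ Patch 2) ∩ Patch 3| = 11.77.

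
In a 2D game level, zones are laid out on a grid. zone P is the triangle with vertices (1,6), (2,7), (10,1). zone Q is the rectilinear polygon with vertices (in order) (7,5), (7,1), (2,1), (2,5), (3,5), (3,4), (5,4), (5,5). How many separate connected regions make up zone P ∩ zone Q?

2

zone P ∩ zone Q splits into 2 disjoint pieces (area 1.6, area 0.0111).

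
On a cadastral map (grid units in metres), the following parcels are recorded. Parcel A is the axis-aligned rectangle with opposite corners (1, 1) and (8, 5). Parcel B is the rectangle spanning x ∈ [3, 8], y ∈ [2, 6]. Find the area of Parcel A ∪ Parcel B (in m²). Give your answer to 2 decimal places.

By inclusion–exclusion:
Individual areas: |Parcel A| = 28, |Parcel B| = 20.
|Parcel A∩Parcel B|: x∈[3,8], y∈[2,5] → 5·3 = 15.
|Parcel A ∪ Parcel B| = 48 − 15 = 33.00.

33.00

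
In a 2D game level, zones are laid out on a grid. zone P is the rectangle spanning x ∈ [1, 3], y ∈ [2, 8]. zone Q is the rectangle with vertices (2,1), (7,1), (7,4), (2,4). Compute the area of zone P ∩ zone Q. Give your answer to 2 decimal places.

|zone P∩zone Q|: x∈[2,3], y∈[2,4] → 1·2 = 2.

2.00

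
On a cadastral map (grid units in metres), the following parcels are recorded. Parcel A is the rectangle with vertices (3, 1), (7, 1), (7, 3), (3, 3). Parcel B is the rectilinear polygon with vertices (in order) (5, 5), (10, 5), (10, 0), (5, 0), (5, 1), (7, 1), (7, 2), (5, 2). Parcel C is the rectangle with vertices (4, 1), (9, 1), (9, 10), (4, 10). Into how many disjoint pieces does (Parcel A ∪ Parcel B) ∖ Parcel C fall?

2

(Parcel A ∪ Parcel B) ∖ Parcel C splits into 2 disjoint pieces (area 2, area 9).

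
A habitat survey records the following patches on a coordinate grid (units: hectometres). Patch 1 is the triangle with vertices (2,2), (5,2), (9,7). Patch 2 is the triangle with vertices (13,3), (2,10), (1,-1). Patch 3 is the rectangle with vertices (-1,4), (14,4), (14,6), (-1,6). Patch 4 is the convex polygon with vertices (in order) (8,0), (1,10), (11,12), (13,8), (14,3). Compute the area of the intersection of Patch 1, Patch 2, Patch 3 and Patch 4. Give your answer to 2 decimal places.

2.36

The intersection is the polygon with vertices (8.2,6), (6.6,4), (5.2,4), (5.067,4.191), (7.6,6).
By the shoelace formula its area is 2.36.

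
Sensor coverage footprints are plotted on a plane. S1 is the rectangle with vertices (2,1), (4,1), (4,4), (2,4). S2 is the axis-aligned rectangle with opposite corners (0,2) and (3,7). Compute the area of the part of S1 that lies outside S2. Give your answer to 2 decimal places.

4.00

|S1∩S2|: x∈[2,3], y∈[2,4] → 1·2 = 2.
|S1| = 6.
|S1 ∖ S2| = |S1| − |S1∩S2| = 6 − 2 = 4.00.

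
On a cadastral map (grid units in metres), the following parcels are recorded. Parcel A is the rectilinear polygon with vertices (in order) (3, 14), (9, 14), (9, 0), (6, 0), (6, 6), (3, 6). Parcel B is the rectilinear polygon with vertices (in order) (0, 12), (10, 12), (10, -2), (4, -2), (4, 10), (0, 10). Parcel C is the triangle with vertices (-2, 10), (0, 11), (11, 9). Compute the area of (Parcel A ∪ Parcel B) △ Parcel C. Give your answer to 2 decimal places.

104.53

|Parcel A ∪ Parcel B| = 108.
|(Parcel A ∪ Parcel B) ∩ Parcel C| = 5.486.
|(Parcel A ∪ Parcel B) △ Parcel C| = 108 + 7.5 − 10.972 = 104.53.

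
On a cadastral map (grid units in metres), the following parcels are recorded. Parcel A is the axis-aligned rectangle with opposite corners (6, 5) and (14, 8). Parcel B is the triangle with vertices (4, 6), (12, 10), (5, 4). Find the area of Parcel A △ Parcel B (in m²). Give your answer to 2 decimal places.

24.50

|Parcel A| = 24, |Parcel B| = 10, |Parcel A∩Parcel B| = 4.75.
|Parcel A △ Parcel B| = |Parcel A| + |Parcel B| − 2·|Parcel A∩Parcel B| = 24 + 10 − 9.5 = 24.50.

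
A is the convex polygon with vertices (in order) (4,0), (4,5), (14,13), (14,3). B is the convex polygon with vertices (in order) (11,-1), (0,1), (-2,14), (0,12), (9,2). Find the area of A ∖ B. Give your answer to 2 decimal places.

|A| = 75, |A∩B| = 18.4225.
|A ∖ B| = |A| − |A∩B| = 75 − 18.4225 = 56.58.

56.58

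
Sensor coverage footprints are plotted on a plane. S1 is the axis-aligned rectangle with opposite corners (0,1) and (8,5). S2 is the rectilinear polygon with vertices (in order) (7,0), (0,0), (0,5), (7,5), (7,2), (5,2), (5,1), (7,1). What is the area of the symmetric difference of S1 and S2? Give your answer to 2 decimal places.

|S1| = 32, |S2| = 33, |S1∩S2| = 26.
|S1 △ S2| = |S1| + |S2| − 2·|S1∩S2| = 32 + 33 − 52 = 13.00.

13.00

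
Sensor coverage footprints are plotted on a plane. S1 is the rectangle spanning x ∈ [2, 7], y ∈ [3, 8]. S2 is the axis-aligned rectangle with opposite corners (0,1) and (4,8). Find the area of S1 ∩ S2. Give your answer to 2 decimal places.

|S1∩S2|: x∈[2,4], y∈[3,8] → 2·5 = 10.

10.00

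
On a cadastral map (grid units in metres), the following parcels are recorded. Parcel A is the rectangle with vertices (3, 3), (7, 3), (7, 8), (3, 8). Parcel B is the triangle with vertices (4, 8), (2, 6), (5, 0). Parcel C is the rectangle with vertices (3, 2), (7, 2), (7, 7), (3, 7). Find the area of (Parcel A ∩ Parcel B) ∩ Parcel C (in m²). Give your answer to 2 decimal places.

The region (Parcel A ∩ Parcel B) ∩ Parcel C is the polygon with vertices (4.625,3), (3.5,3), (3,4), (3,7), (4.125,7).
By the shoelace formula its area is 5.25.

5.25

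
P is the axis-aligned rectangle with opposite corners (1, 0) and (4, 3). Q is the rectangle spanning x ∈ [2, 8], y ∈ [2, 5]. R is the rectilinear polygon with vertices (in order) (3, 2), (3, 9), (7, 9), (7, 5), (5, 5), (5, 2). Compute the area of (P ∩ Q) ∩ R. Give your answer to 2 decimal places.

The region (P ∩ Q) ∩ R is the polygon with vertices (4,2), (3,2), (3,3), (4,3).
By the shoelace formula its area is 1.00.

1.00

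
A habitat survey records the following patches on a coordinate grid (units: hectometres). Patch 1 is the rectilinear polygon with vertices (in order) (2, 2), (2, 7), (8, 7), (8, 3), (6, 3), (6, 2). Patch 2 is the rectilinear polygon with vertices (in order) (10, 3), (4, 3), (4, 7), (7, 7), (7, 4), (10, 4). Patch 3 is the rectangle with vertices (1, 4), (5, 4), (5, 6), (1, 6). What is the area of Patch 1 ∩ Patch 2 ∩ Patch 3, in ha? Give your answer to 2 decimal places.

2.00

The intersection is the polygon with vertices (4,6), (5,6), (5,4), (4,4).
By the shoelace formula its area is 2.00.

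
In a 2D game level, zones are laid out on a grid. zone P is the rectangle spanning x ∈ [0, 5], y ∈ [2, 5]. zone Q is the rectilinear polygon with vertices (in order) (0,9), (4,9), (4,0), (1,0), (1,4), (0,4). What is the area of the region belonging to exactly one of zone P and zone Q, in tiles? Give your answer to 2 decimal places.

|zone P| = 15, |zone Q| = 32, |zone P∩zone Q| = 10.
|zone P △ zone Q| = |zone P| + |zone Q| − 2·|zone P∩zone Q| = 15 + 32 − 20 = 27.00.

27.00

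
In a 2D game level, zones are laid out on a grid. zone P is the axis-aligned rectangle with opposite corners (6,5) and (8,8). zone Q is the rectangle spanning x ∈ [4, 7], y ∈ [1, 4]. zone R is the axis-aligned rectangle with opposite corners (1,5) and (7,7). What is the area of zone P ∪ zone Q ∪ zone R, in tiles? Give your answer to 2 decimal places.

By inclusion–exclusion:
Individual areas: |zone P| = 6, |zone Q| = 9, |zone R| = 12.
|zone P∩zone Q| = 0 (no overlap).
|zone P∩zone R|: x∈[6,7], y∈[5,7] → 1·2 = 2.
|zone Q∩zone R| = 0 (no overlap).
|zone P∩zone Q∩zone R| = 0.
|zone P ∪ zone Q ∪ zone R| = 27 − 2 + 0 = 25.00.

25.00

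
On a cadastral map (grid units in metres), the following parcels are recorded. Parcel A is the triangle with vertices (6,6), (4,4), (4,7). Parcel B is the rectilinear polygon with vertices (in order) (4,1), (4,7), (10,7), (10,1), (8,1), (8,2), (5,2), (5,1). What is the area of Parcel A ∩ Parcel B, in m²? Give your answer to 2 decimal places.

3.00

The intersection is the polygon with vertices (4,4), (4,7), (6,6).
By the shoelace formula its area is 3.00.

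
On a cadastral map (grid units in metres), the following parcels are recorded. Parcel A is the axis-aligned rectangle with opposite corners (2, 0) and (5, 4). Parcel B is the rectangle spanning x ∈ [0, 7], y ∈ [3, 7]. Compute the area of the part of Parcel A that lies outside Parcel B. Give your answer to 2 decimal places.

9.00

|Parcel A∩Parcel B|: x∈[2,5], y∈[3,4] → 3·1 = 3.
|Parcel A| = 12.
|Parcel A ∖ Parcel B| = |Parcel A| − |Parcel A∩Parcel B| = 12 − 3 = 9.00.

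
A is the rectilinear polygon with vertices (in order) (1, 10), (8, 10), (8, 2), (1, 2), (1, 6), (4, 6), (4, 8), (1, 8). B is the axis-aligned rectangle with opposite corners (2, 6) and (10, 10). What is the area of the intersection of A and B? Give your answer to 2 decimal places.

20.00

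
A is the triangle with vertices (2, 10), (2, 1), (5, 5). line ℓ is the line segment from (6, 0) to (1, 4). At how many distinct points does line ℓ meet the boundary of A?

The segment meets the boundary at (2,3.2), (3.031,2.375).

2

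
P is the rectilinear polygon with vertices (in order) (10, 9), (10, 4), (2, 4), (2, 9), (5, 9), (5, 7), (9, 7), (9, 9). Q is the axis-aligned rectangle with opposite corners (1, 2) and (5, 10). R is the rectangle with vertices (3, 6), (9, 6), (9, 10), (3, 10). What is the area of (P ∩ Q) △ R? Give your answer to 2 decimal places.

27.00

|P ∩ Q| = 15.
|(P ∩ Q) ∩ R| = 6.
|(P ∩ Q) △ R| = 15 + 24 − 12 = 27.00.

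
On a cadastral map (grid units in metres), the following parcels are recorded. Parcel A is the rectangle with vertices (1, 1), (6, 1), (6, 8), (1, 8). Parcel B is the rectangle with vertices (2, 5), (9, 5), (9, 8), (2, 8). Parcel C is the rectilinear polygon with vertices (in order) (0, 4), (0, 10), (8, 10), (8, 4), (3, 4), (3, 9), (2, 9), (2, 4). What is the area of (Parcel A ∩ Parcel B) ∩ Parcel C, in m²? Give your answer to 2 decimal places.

|Parcel A ∩ Parcel B| = 12.
|(Parcel A ∩ Parcel B) ∩ Parcel C| = 9.00.

9.00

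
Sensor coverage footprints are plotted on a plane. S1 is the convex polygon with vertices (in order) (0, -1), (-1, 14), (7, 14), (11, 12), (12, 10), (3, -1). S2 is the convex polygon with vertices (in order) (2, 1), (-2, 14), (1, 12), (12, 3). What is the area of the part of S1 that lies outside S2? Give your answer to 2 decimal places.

|S1| = 131, |S1∩S2| = 57.8144.
|S1 ∖ S2| = |S1| − |S1∩S2| = 131 − 57.8144 = 73.19.

73.19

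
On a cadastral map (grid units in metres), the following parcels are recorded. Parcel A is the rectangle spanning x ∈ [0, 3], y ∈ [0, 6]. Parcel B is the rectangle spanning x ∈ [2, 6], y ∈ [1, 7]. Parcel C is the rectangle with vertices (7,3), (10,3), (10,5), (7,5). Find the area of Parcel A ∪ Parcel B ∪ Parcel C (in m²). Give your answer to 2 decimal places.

By inclusion–exclusion:
Individual areas: |Parcel A| = 18, |Parcel B| = 24, |Parcel C| = 6.
|Parcel A∩Parcel B|: x∈[2,3], y∈[1,6] → 1·5 = 5.
|Parcel A∩Parcel C| = 0 (no overlap).
|Parcel B∩Parcel C| = 0 (no overlap).
|Parcel A∩Parcel B∩Parcel C| = 0.
|Parcel A ∪ Parcel B ∪ Parcel C| = 48 − 5 + 0 = 43.00.

43.00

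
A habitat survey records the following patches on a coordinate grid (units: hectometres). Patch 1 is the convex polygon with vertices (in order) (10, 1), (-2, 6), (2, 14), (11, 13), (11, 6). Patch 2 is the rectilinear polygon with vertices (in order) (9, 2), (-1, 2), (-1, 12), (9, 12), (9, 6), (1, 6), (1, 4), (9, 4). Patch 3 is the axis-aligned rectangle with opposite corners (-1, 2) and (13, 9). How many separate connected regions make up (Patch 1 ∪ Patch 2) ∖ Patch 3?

3

(Patch 1 ∪ Patch 2) ∖ Patch 3 splits into 3 disjoint pieces (area 1.2083, area 50.5, area 1.3).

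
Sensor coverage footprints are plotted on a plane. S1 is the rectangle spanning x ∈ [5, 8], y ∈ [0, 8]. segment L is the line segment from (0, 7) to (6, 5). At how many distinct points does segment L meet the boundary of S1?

The segment meets the boundary at (5,5.333).

1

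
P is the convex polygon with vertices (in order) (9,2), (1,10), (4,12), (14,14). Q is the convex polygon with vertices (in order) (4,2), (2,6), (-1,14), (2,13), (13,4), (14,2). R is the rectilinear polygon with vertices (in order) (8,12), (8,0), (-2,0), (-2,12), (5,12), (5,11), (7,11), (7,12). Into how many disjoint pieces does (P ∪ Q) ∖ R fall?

(P ∪ Q) ∖ R splits into 2 disjoint pieces (area 53.226, area 4.3611).

2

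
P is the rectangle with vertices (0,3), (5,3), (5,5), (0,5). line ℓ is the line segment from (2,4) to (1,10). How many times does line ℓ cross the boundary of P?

1

The segment meets the boundary at (1.833,5).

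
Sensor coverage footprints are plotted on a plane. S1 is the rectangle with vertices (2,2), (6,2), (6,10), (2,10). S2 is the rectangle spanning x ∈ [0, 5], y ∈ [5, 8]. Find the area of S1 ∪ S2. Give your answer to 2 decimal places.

By inclusion–exclusion:
Individual areas: |S1| = 32, |S2| = 15.
|S1∩S2|: x∈[2,5], y∈[5,8] → 3·3 = 9.
|S1 ∪ S2| = 47 − 9 = 38.00.

38.00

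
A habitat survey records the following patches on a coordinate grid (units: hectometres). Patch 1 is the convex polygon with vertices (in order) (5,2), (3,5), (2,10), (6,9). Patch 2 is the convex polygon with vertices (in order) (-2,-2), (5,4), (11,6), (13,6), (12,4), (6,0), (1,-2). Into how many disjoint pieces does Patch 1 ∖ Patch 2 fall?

1

Patch 1 ∖ Patch 2 is a single connected region.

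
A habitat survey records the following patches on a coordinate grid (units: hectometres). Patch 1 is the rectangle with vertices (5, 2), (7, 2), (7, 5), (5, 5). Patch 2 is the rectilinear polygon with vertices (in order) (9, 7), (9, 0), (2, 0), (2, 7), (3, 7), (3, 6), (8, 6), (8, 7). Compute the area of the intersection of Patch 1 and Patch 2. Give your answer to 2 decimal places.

The intersection is the polygon with vertices (5,2), (5,5), (7,5), (7,2).
By the shoelace formula its area is 6.00.

6.00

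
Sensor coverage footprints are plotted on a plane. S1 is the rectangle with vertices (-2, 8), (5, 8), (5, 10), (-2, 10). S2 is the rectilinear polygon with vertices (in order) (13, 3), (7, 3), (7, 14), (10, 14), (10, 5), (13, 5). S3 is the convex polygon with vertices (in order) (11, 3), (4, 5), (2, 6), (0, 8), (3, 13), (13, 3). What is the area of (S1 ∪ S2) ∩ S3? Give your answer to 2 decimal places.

24.01

|S1 ∪ S2| = 53.
|(S1 ∪ S2) ∩ S3| = 24.01.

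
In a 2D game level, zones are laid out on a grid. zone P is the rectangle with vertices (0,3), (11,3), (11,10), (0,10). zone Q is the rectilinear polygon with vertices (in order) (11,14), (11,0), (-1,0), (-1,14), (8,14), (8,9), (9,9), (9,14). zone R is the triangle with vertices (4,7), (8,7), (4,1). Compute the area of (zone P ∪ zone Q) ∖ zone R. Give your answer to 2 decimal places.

152.00

|zone P ∪ zone Q| = 164.
|(zone P ∪ zone Q) ∩ zone R| = 12.
|(zone P ∪ zone Q) ∖ zone R| = 164 − 12 = 152.00.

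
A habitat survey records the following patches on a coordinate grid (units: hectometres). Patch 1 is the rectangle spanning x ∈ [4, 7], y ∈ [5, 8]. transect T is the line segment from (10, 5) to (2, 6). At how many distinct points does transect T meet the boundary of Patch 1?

The segment meets the boundary at (4,5.75), (7,5.375).

2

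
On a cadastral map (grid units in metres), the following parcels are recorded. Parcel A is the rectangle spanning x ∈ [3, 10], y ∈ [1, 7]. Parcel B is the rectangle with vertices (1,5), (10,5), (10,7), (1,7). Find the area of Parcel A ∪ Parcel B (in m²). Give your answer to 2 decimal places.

46.00

By inclusion–exclusion:
Individual areas: |Parcel A| = 42, |Parcel B| = 18.
|Parcel A∩Parcel B|: x∈[3,10], y∈[5,7] → 7·2 = 14.
|Parcel A ∪ Parcel B| = 60 − 14 = 46.00.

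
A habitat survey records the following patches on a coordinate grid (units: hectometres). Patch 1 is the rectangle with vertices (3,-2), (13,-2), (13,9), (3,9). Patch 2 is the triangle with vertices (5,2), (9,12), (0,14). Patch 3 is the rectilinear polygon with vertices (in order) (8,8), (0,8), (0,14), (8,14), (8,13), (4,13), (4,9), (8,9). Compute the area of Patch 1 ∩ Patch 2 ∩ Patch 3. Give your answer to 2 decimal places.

The intersection is the polygon with vertices (4,9), (7.8,9), (7.4,8), (3,8), (3,9).
By the shoelace formula its area is 4.60.

4.60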